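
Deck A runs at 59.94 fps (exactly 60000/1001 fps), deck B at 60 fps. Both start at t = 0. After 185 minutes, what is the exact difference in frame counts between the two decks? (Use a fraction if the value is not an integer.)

666000/1001 frames

185 min = 11100 s.
A emits 60000/1001 × 11100 = 666000000/1001 frames; B emits 60 × 11100 = 666000.
Difference = 666000/1001 frames (≈ 665.3347); B is ahead of A.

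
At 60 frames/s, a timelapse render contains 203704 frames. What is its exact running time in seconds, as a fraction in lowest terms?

Running time = 203704 ÷ (60) = 203704 × 1/60 = 50926/15 s.

50926/15 seconds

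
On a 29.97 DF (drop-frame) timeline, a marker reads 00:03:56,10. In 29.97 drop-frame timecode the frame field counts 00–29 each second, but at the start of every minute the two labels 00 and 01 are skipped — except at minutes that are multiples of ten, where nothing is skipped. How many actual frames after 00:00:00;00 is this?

Complete 10-minute blocks: 0, each 17982 frames → 0.
Remaining 3 whole minutes in the current block: 1800 + 2 × 1798 = 5396 frames.
Within the current minute: 56 × 30 + 10 − 2 = 1688 (labels ;00/;01 skipped at this minute). Total = 0 + 5396 + 1688 = 7084.

7084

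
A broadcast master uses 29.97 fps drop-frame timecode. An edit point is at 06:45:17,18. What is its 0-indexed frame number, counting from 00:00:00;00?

Complete 10-minute blocks: 40, each 17982 frames → 719280.
Remaining 5 whole minutes in the current block: 1800 + 4 × 1798 = 8992 frames.
Within the current minute: 17 × 30 + 18 − 2 = 526 (labels ;00/;01 skipped at this minute). Total = 719280 + 8992 + 526 = 728798.

728798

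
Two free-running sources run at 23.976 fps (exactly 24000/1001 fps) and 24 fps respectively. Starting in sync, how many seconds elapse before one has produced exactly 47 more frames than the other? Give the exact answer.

The gap grows by |24 − 24000/1001| = 24/1001 frames per second.
Time for a 47-frame gap: 47 ÷ (24/1001) = 47047/24 s.

47047/24 seconds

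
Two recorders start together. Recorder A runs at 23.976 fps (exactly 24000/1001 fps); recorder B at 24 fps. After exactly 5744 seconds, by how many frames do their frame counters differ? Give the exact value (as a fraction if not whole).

A emits 24000/1001 × 5744 = 137856000/1001 frames; B emits 24 × 5744 = 137856.
Difference = 137856/1001 frames (≈ 137.7183); B is ahead of A.

137856/1001 frames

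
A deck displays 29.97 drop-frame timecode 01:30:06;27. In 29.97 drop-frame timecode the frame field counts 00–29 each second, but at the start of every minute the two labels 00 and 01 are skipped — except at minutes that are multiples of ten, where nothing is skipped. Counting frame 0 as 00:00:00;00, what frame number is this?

162045

As if non-drop at 30 labels/s: (1 × 3600 + 30 × 60 + 6) × 30 + 27 = 162207.
Minute boundaries passed: 90; those not divisible by 10: 90 − 9 = 81; dropped labels = 2 × 81 = 162.
Actual frame index = 162207 − 162 = 162045.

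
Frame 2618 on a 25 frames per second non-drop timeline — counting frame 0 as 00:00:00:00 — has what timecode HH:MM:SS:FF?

2618 ÷ 25 = 104 full seconds, remainder 18 frames.
104 s = 0 h 1 min 44 s.
Timecode: 00:01:44:18.

00:01:44:18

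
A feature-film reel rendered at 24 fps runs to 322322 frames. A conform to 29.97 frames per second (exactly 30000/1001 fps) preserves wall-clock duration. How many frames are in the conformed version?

402500 frames

Target frames = source frames × (target rate / source rate) = 322322 × (30000/1001)/(24) = 322322 × 1250/1001 = 402500.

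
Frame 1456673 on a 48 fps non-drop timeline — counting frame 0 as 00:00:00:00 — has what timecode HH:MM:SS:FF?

08:25:47:17

1456673 ÷ 48 = 30347 full seconds, remainder 17 frames.
30347 s = 8 h 25 min 47 s.
Timecode: 08:25:47:17.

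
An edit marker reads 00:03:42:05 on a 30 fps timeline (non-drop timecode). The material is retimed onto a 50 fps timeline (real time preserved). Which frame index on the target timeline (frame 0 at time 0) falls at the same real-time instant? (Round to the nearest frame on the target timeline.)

frame 11108

Source frame index: (0×3600 + 3×60 + 42) × 30 + 5 = 6665.
Real time: 6665 / (30) = 1333/6 s.
Target frame: (1333/6) × (50) = 33325/3 ≈ 11108.333 → 11108.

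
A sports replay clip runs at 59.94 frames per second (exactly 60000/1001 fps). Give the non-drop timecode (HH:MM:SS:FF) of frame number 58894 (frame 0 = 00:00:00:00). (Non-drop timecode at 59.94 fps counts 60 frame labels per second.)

58894 ÷ 60 = 981 full seconds, remainder 34 frames.
981 s = 0 h 16 min 21 s.
Timecode: 00:16:21:34.

00:16:21:34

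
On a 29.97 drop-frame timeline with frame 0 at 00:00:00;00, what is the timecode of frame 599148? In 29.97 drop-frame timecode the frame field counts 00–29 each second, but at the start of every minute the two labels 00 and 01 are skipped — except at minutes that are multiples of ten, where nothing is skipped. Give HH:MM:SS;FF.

Ten DF minutes hold 17982 frames, so frame 599148 lies in block 33 (frames 593406–611387) with 5742 frames into that block.
The block's first minute is 1800 frames and the rest 1798 each; 5742 frames reaches minute 3, so 33 × 18 + 3 × 2 = 600 labels have been skipped so far.
Adding those back, label number 599148 + 600 = 599748 at 30 labels/s is 19991 s + 18 f = 5 h 33 min 11 s frame 18, i.e. 05:33:11;18.

05:33:11;18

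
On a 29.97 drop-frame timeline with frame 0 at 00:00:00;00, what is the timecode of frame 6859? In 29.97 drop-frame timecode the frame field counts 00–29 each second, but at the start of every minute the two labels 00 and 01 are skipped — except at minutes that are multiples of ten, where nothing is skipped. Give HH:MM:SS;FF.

00:03:48;25

Each 10-minute DF block holds 10 × 60 × 30 − 9 × 2 = 17982 frames. 6859 ÷ 17982 → 0 full blocks, remainder 6859.
Within the partial block the first minute is 1800 frames and each further minute 1798, so 3 further minute boundaries passed. Total skipped labels = 18 × 0 + 2 × 3 = 6.
Non-drop label index = 6859 + 6 = 6865; at 30 labels/s that is 00:03:48:25, i.e. DF 00:03:48;25.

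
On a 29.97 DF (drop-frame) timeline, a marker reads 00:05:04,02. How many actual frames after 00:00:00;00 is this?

9112

Complete 10-minute blocks: 0, each 17982 frames → 0.
Remaining 5 whole minutes in the current block: 1800 + 4 × 1798 = 8992 frames.
Within the current minute: 4 × 30 + 2 − 2 = 120 (labels ;00/;01 skipped at this minute). Total = 0 + 8992 + 120 = 9112.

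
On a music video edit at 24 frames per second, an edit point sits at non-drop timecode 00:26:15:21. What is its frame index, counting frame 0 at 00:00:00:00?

Total seconds to the label: (0 × 3600 + 26 × 60 + 15) = 1575.
Frame index = 1575 × 24 + 21 = 37821.

37821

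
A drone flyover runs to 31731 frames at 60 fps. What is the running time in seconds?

Running time = 31731 / (60) = 528.85 s.

528.85 seconds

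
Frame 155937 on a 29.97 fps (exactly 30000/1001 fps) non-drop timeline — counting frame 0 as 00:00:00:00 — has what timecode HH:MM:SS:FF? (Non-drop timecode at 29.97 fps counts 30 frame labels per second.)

155937 ÷ 30 = 5197 full seconds, remainder 27 frames.
5197 s = 1 h 26 min 37 s.
Timecode: 01:26:37:27.

01:26:37:27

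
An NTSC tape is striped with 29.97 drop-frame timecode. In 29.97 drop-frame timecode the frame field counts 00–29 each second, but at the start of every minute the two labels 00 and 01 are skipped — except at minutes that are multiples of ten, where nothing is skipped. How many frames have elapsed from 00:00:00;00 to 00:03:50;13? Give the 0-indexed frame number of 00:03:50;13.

6907

Complete 10-minute blocks: 0, each 17982 frames → 0.
Remaining 3 whole minutes in the current block: 1800 + 2 × 1798 = 5396 frames.
Within the current minute: 50 × 30 + 13 − 2 = 1511 (labels ;00/;01 skipped at this minute). Total = 0 + 5396 + 1511 = 6907.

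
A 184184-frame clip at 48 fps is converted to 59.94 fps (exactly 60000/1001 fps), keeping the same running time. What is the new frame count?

230000 frames

Target frames = source frames × (target rate / source rate) = 184184 × (60000/1001)/(48) = 184184 × 1250/1001 = 230000.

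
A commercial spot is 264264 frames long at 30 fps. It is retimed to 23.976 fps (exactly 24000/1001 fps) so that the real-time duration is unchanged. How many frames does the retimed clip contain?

Target frames = source frames × (target rate / source rate) = 264264 × (24000/1001)/(30) = 264264 × 800/1001 = 211200.

211200 frames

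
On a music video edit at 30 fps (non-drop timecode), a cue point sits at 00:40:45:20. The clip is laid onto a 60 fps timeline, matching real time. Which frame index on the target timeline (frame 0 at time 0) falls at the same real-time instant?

Source frame index: (0×3600 + 40×60 + 45) × 30 + 20 = 73370.
Real time: 73370 / (30) = 7337/3 s.
Target frame: (7337/3) × (60) = 146740.

frame 146740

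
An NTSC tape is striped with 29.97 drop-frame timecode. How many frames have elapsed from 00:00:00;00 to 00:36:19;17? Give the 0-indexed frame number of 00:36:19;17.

Complete 10-minute blocks: 3, each 17982 frames → 53946.
Remaining 6 whole minutes in the current block: 1800 + 5 × 1798 = 10790 frames.
Within the current minute: 19 × 30 + 17 − 2 = 585 (labels ;00/;01 skipped at this minute). Total = 53946 + 10790 + 585 = 65321.

65321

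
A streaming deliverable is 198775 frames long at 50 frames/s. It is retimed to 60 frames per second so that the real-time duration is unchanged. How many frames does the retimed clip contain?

Target frames = source frames × (target rate / source rate) = 198775 × (60)/(50) = 198775 × 6/5 = 238530.

238530 frames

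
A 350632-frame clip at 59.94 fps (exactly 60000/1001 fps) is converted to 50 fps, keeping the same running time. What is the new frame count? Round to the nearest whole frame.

Frames at target rate = 350632 × (50) / (60000/1001) = 43872829/150 ≈ 292485.527.
Nearest whole frame: 292486.

292486 frames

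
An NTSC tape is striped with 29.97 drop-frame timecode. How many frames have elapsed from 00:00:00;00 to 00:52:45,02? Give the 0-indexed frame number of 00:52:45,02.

94858

Complete 10-minute blocks: 5, each 17982 frames → 89910.
Remaining 2 whole minutes in the current block: 1800 + 1 × 1798 = 3598 frames.
Within the current minute: 45 × 30 + 2 − 2 = 1350 (labels ;00/;01 skipped at this minute). Total = 89910 + 3598 + 1350 = 94858.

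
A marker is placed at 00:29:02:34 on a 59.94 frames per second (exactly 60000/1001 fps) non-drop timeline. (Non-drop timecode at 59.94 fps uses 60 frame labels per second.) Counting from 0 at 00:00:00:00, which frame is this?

frame 104554

Total seconds to the label: (0 × 3600 + 29 × 60 + 2) = 1742.
Frame index = 1742 × 60 + 34 = 104554.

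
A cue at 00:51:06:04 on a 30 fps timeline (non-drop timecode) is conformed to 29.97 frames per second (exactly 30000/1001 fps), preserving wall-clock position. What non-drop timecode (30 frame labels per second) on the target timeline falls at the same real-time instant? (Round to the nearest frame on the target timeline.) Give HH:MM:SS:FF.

00:51:03:02

Source frame index: (0×3600 + 51×60 + 6) × 30 + 4 = 91984.
Real time: 91984 / (30) = 45992/15 s.
Target frame: (45992/15) × (30000/1001) = 91984000/1001 ≈ 91892.108 → 91892.
At 30 labels/s: frame 91892 → 00:51:03:02.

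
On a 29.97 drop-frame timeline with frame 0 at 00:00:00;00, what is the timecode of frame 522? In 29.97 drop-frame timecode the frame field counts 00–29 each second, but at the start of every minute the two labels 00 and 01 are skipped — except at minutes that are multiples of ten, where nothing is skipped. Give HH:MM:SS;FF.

00:00:17;12

Ten DF minutes hold 17982 frames, so frame 522 lies in block 0 (frames 0–17981) with 522 frames into that block.
The block's first minute is 1800 frames and the rest 1798 each; 522 frames reaches minute 0, so 0 × 18 + 0 × 2 = 0 labels have been skipped so far.
Adding those back, label number 522 + 0 = 522 at 30 labels/s is 17 s + 12 f = 0 h 0 min 17 s frame 12, i.e. 00:00:17;12.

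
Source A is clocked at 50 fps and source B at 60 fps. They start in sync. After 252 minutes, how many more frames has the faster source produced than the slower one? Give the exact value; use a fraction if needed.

252 min = 15120 s.
A emits 50 × 15120 = 756000 frames; B emits 60 × 15120 = 907200.
Difference = 151200 frames; B is ahead of A.

151200 frames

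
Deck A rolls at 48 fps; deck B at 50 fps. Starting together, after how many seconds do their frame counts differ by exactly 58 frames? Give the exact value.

29 seconds

The gap grows by |50 − 48| = 2 frames per second.
Time for a 58-frame gap: 58 ÷ (2) = 29 s.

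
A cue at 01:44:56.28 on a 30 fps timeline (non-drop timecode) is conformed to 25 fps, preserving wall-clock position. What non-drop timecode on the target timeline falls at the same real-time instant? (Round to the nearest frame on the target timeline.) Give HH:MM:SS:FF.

01:44:56:23

Source frame index: (1×3600 + 44×60 + 56) × 30 + 28 = 188908.
Real time: 188908 / (30) = 94454/15 s.
Target frame: (94454/15) × (25) = 472270/3 ≈ 157423.333 → 157423.
At 25 labels/s: frame 157423 → 01:44:56:23.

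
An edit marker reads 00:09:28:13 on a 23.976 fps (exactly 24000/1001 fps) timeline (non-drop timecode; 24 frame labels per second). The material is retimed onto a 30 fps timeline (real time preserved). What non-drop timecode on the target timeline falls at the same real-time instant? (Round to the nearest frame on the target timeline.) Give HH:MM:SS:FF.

Source frame index: (0×3600 + 9×60 + 28) × 24 + 13 = 13645.
Real time: 13645 / (24000/1001) = 2731729/4800 s.
Target frame: (2731729/4800) × (30) = 2731729/160 ≈ 17073.306 → 17073.
At 30 labels/s: frame 17073 → 00:09:29:03.

00:09:29:03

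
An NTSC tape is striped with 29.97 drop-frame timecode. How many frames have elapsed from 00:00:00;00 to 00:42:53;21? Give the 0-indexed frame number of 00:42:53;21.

77135

As if non-drop at 30 labels/s: (0 × 3600 + 42 × 60 + 53) × 30 + 21 = 77211.
Minute boundaries passed: 42; those not divisible by 10: 42 − 4 = 38; dropped labels = 2 × 38 = 76.
Actual frame index = 77211 − 76 = 77135.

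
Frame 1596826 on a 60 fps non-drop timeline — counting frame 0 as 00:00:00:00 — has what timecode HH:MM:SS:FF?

07:23:33:46

1596826 ÷ 60 = 26613 full seconds, remainder 46 frames.
26613 s = 7 h 23 min 33 s.
Timecode: 07:23:33:46.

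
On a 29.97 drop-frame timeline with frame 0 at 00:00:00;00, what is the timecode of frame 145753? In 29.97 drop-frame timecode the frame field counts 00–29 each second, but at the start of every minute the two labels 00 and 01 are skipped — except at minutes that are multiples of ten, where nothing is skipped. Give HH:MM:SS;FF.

Each 10-minute DF block holds 10 × 60 × 30 − 9 × 2 = 17982 frames. 145753 ÷ 17982 → 8 full blocks, remainder 1897.
Within the partial block the first minute is 1800 frames and each further minute 1798, so 1 further minute boundary passed. Total skipped labels = 18 × 8 + 2 × 1 = 146.
Non-drop label index = 145753 + 146 = 145899; at 30 labels/s that is 01:21:03:09, i.e. DF 01:21:03;09.

01:21:03;09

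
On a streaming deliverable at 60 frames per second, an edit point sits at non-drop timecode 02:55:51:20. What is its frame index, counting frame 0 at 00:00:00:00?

Total seconds to the label: (2 × 3600 + 55 × 60 + 51) = 10551.
Frame index = 10551 × 60 + 20 = 633080.

633080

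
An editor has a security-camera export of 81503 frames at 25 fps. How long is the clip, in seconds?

Running time = 81503 / (25) = 3260.12 s.

3260.12 seconds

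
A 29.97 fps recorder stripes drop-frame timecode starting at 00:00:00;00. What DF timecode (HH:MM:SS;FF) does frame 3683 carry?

Ten DF minutes hold 17982 frames, so frame 3683 lies in block 0 (frames 0–17981) with 3683 frames into that block.
The block's first minute is 1800 frames and the rest 1798 each; 3683 frames reaches minute 2, so 0 × 18 + 2 × 2 = 4 labels have been skipped so far.
Adding those back, label number 3683 + 4 = 3687 at 30 labels/s is 122 s + 27 f = 0 h 2 min 2 s frame 27, i.e. 00:02:02;27.

00:02:02;27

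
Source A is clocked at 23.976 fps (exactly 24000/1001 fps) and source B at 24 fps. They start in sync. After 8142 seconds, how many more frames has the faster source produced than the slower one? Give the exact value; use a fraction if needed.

A emits 24000/1001 × 8142 = 195408000/1001 frames; B emits 24 × 8142 = 195408.
Difference = 195408/1001 frames (≈ 195.2128); B is ahead of A.

195408/1001 frames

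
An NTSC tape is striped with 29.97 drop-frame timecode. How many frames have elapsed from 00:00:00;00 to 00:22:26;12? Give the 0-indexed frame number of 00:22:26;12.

Complete 10-minute blocks: 2, each 17982 frames → 35964.
Remaining 2 whole minutes in the current block: 1800 + 1 × 1798 = 3598 frames.
Within the current minute: 26 × 30 + 12 − 2 = 790 (labels ;00/;01 skipped at this minute). Total = 35964 + 3598 + 790 = 40352.

40352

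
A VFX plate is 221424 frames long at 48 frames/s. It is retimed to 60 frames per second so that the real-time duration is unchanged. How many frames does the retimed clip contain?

Target frames = source frames × (target rate / source rate) = 221424 × (60)/(48) = 221424 × 5/4 = 276780.

276780 frames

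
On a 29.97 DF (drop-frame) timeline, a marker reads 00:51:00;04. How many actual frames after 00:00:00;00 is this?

As if non-drop at 30 labels/s: (0 × 3600 + 51 × 60 + 0) × 30 + 4 = 91804.
Minute boundaries passed: 51; those not divisible by 10: 51 − 5 = 46; dropped labels = 2 × 46 = 92.
Actual frame index = 91804 − 92 = 91712.

91712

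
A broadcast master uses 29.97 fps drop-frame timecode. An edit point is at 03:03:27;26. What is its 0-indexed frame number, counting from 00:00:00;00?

329906

Complete 10-minute blocks: 18, each 17982 frames → 323676.
Remaining 3 whole minutes in the current block: 1800 + 2 × 1798 = 5396 frames.
Within the current minute: 27 × 30 + 26 − 2 = 834 (labels ;00/;01 skipped at this minute). Total = 323676 + 5396 + 834 = 329906.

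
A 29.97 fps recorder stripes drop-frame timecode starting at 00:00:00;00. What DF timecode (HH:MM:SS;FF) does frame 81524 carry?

00:45:20;06

Each 10-minute DF block holds 10 × 60 × 30 − 9 × 2 = 17982 frames. 81524 ÷ 17982 → 4 full blocks, remainder 9596.
Within the partial block the first minute is 1800 frames and each further minute 1798, so 5 further minute boundaries passed. Total skipped labels = 18 × 4 + 2 × 5 = 82.
Non-drop label index = 81524 + 82 = 81606; at 30 labels/s that is 00:45:20:06, i.e. DF 00:45:20;06.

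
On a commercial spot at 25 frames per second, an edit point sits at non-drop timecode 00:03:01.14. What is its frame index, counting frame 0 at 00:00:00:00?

frame 4539

Total seconds to the label: (0 × 3600 + 3 × 60 + 1) = 181.
Frame index = 181 × 25 + 14 = 4539.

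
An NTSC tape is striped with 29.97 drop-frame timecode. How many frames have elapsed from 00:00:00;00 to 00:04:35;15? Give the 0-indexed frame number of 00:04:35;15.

Complete 10-minute blocks: 0, each 17982 frames → 0.
Remaining 4 whole minutes in the current block: 1800 + 3 × 1798 = 7194 frames.
Within the current minute: 35 × 30 + 15 − 2 = 1063 (labels ;00/;01 skipped at this minute). Total = 0 + 7194 + 1063 = 8257.

8257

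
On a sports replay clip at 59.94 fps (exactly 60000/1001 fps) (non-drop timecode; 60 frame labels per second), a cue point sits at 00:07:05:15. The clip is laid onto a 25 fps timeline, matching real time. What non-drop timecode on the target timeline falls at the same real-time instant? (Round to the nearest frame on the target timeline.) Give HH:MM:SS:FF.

00:07:05:17

Source frame index: (0×3600 + 7×60 + 5) × 60 + 15 = 25515.
Real time: 25515 / (60000/1001) = 1702701/4000 s.
Target frame: (1702701/4000) × (25) = 1702701/160 ≈ 10641.881 → 10642.
At 25 labels/s: frame 10642 → 00:07:05:17.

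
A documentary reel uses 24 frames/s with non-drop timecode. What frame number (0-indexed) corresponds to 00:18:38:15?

frame 26847

Total seconds to the label: (0 × 3600 + 18 × 60 + 38) = 1118.
Frame index = 1118 × 24 + 15 = 26847.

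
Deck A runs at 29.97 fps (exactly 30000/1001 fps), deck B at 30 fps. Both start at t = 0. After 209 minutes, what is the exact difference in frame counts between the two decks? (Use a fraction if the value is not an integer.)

34200/91 frames

209 min = 12540 s.
A emits 30000/1001 × 12540 = 34200000/91 frames; B emits 30 × 12540 = 376200.
Difference = 34200/91 frames (≈ 375.8242); B is ahead of A.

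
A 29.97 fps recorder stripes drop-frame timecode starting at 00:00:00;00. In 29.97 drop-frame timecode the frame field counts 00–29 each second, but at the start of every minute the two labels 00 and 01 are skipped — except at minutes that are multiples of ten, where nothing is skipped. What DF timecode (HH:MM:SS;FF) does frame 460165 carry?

Each 10-minute DF block holds 10 × 60 × 30 − 9 × 2 = 17982 frames. 460165 ÷ 17982 → 25 full blocks, remainder 10615.
Within the partial block the first minute is 1800 frames and each further minute 1798, so 5 further minute boundaries passed. Total skipped labels = 18 × 25 + 2 × 5 = 460.
Non-drop label index = 460165 + 460 = 460625; at 30 labels/s that is 04:15:54:05, i.e. DF 04:15:54;05.

04:15:54;05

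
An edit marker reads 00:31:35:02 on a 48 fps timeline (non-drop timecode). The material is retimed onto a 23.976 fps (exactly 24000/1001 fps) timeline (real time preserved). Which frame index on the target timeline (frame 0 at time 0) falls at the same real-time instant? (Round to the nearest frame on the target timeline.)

Source frame index: (0×3600 + 31×60 + 35) × 48 + 2 = 90962.
Real time: 90962 / (48) = 45481/24 s.
Target frame: (45481/24) × (24000/1001) = 45481000/1001 ≈ 45435.564 → 45436.

frame 45436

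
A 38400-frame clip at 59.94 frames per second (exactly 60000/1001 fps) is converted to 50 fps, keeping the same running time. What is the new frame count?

32032 frames

Target frames = source frames × (target rate / source rate) = 38400 × (50)/(60000/1001) = 38400 × 1001/1200 = 32032.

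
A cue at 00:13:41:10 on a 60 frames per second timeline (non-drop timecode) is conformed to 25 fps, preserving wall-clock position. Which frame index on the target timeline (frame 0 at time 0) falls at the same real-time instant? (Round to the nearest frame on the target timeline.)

Source frame index: (0×3600 + 13×60 + 41) × 60 + 10 = 49270.
Real time: 49270 / (60) = 4927/6 s.
Target frame: (4927/6) × (25) = 123175/6 ≈ 20529.167 → 20529.

frame 20529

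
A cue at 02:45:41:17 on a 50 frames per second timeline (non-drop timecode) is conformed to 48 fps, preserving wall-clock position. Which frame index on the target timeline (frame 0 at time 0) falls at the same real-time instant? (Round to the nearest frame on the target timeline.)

Source frame index: (2×3600 + 45×60 + 41) × 50 + 17 = 497067.
Real time: 497067 / (50) = 497067/50 s.
Target frame: (497067/50) × (48) = 11929608/25 ≈ 477184.320 → 477184.

frame 477184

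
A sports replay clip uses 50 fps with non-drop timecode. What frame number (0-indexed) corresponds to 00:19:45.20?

frame 59270

Total seconds to the label: (0 × 3600 + 19 × 60 + 45) = 1185.
Frame index = 1185 × 50 + 20 = 59270.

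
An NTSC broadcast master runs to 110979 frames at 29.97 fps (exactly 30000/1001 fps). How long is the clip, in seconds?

3702.9993 seconds

Running time = 110979 / (30000/1001) = 3702.9993 s.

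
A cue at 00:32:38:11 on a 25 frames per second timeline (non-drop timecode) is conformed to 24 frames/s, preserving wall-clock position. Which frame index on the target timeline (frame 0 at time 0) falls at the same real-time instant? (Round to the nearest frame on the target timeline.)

Source frame index: (0×3600 + 32×60 + 38) × 25 + 11 = 48961.
Real time: 48961 / (25) = 48961/25 s.
Target frame: (48961/25) × (24) = 1175064/25 ≈ 47002.560 → 47003.

frame 47003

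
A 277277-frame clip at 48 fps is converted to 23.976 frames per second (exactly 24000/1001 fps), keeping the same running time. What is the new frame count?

Target frames = source frames × (target rate / source rate) = 277277 × (24000/1001)/(48) = 277277 × 500/1001 = 138500.

138500 frames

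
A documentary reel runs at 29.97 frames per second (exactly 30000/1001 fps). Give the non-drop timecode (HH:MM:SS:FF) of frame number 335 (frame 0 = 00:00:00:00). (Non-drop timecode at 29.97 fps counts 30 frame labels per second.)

335 ÷ 30 = 11 full seconds, remainder 5 frames.
11 s = 0 h 0 min 11 s.
Timecode: 00:00:11:05.

00:00:11:05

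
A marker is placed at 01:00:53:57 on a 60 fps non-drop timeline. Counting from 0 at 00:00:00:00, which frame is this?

Total seconds to the label: (1 × 3600 + 0 × 60 + 53) = 3653.
Frame index = 3653 × 60 + 57 = 219237.

219237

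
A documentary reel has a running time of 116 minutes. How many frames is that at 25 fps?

116 min = 6960 s.
Frames = 6960 × 25 = 174000.

174000 frames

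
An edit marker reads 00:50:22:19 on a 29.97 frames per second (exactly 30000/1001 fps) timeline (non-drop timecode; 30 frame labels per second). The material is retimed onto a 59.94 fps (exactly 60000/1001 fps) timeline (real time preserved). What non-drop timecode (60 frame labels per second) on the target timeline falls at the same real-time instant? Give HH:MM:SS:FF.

00:50:22:38

Source frame index: (0×3600 + 50×60 + 22) × 30 + 19 = 90679.
Real time: 90679 / (30000/1001) = 90769679/30000 s.
Target frame: (90769679/30000) × (60000/1001) = 181358.
At 60 labels/s: frame 181358 → 00:50:22:38.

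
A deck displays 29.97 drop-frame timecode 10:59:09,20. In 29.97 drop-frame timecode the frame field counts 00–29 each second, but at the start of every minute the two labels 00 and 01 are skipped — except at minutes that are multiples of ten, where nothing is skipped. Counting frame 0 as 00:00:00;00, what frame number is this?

Complete 10-minute blocks: 65, each 17982 frames → 1168830.
Remaining 9 whole minutes in the current block: 1800 + 8 × 1798 = 16184 frames.
Within the current minute: 9 × 30 + 20 − 2 = 288 (labels ;00/;01 skipped at this minute). Total = 1168830 + 16184 + 288 = 1185302.

1185302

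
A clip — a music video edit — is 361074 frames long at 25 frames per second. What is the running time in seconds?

Running time = 361074 / (25) = 14442.96 s.

14442.96 seconds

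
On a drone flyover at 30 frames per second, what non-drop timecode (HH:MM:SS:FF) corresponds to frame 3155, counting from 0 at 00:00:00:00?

00:01:45:05

3155 ÷ 30 = 105 full seconds, remainder 5 frames.
105 s = 0 h 1 min 45 s.
Timecode: 00:01:45:05.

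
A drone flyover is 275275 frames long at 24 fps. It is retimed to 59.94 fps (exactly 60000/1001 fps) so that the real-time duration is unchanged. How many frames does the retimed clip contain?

Target frames = source frames × (target rate / source rate) = 275275 × (60000/1001)/(24) = 275275 × 2500/1001 = 687500.

687500 frames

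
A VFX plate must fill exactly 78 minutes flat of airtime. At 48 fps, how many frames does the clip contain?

78 min = 4680 s.
Frames = 4680 × 48 = 224640.

224640 frames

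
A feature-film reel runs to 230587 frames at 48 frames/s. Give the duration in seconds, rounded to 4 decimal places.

4803.8958 seconds

Running time = 230587 × 1/48 = 230587/48 s ≈ 4803.8958 s.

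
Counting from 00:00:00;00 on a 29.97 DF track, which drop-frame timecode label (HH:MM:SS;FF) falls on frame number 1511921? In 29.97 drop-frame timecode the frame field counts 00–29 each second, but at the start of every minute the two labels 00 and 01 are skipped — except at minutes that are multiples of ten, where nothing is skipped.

14:00:47;23

Each 10-minute DF block holds 10 × 60 × 30 − 9 × 2 = 17982 frames. 1511921 ÷ 17982 → 84 full blocks, remainder 1433.
Within the partial block the first minute is 1800 frames and each further minute 1798, so 0 further minute boundaries passed. Total skipped labels = 18 × 84 + 2 × 0 = 1512.
Non-drop label index = 1511921 + 1512 = 1513433; at 30 labels/s that is 14:00:47:23, i.e. DF 14:00:47;23.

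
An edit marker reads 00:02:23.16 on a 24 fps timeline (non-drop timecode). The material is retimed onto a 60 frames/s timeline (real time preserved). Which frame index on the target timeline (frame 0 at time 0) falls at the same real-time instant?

frame 8620

Source frame index: (0×3600 + 2×60 + 23) × 24 + 16 = 3448.
Real time: 3448 / (24) = 431/3 s.
Target frame: (431/3) × (60) = 8620.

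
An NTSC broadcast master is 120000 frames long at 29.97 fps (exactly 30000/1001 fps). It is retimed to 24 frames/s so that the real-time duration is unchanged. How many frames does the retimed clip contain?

96096 frames

Target frames = source frames × (target rate / source rate) = 120000 × (24)/(30000/1001) = 120000 × 1001/1250 = 96096.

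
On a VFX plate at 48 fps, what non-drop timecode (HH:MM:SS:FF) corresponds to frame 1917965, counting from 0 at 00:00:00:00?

11:05:57:29

1917965 ÷ 48 = 39957 full seconds, remainder 29 frames.
39957 s = 11 h 5 min 57 s.
Timecode: 11:05:57:29.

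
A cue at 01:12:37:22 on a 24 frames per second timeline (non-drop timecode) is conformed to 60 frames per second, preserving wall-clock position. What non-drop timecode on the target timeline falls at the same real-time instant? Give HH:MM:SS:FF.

Source frame index: (1×3600 + 12×60 + 37) × 24 + 22 = 104590.
Real time: 104590 / (24) = 52295/12 s.
Target frame: (52295/12) × (60) = 261475.
At 60 labels/s: frame 261475 → 01:12:37:55.

01:12:37:55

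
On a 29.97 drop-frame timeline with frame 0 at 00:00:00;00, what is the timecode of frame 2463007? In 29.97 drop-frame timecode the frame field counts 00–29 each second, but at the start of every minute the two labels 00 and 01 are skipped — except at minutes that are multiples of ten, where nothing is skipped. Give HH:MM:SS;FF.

22:49:42;13

Ten DF minutes hold 17982 frames, so frame 2463007 lies in block 136 (frames 2445552–2463533) with 17455 frames into that block.
The block's first minute is 1800 frames and the rest 1798 each; 17455 frames reaches minute 9, so 136 × 18 + 9 × 2 = 2466 labels have been skipped so far.
Adding those back, label number 2463007 + 2466 = 2465473 at 30 labels/s is 82182 s + 13 f = 22 h 49 min 42 s frame 13, i.e. 22:49:42;13.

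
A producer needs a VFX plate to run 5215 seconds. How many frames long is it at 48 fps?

Frames = 5215 × 48 = 250320.

250320 frames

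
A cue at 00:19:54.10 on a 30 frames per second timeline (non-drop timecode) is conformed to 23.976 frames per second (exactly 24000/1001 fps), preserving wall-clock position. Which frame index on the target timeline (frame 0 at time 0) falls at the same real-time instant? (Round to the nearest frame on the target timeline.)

Source frame index: (0×3600 + 19×60 + 54) × 30 + 10 = 35830.
Real time: 35830 / (30) = 3583/3 s.
Target frame: (3583/3) × (24000/1001) = 28664000/1001 ≈ 28635.365 → 28635.

frame 28635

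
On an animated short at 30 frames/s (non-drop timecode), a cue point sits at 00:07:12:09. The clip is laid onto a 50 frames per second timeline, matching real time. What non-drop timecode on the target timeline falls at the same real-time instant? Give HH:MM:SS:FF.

00:07:12:15

Source frame index: (0×3600 + 7×60 + 12) × 30 + 9 = 12969.
Real time: 12969 / (30) = 4323/10 s.
Target frame: (4323/10) × (50) = 21615.
At 50 labels/s: frame 21615 → 00:07:12:15.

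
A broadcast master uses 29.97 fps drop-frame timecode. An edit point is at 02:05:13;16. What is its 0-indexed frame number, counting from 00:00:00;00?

225180

As if non-drop at 30 labels/s: (2 × 3600 + 5 × 60 + 13) × 30 + 16 = 225406.
Minute boundaries passed: 125; those not divisible by 10: 125 − 12 = 113; dropped labels = 2 × 113 = 226.
Actual frame index = 225406 − 226 = 225180.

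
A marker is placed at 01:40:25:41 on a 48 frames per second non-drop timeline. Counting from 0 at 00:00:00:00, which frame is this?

frame 289241

Total seconds to the label: (1 × 3600 + 40 × 60 + 25) = 6025.
Frame index = 6025 × 48 + 41 = 289241.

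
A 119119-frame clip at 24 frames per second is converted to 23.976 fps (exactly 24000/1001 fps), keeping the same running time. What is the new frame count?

Target frames = source frames × (target rate / source rate) = 119119 × (24000/1001)/(24) = 119119 × 1000/1001 = 119000.

119000 frames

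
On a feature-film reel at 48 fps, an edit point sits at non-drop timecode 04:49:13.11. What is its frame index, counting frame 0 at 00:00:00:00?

Total seconds to the label: (4 × 3600 + 49 × 60 + 13) = 17353.
Frame index = 17353 × 48 + 11 = 832955.

832955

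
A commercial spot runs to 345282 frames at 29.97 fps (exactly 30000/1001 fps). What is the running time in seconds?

11520.9094 seconds

Running time = 345282 / (30000/1001) = 11520.9094 s.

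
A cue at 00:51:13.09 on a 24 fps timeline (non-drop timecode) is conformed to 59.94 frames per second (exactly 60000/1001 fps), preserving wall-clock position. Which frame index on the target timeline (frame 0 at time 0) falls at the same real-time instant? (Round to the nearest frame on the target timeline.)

Source frame index: (0×3600 + 51×60 + 13) × 24 + 9 = 73761.
Real time: 73761 / (24) = 24587/8 s.
Target frame: (24587/8) × (60000/1001) = 184402500/1001 ≈ 184218.282 → 184218.

frame 184218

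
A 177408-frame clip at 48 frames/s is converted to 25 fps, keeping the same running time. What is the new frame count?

92400 frames

Target frames = source frames × (target rate / source rate) = 177408 × (25)/(48) = 177408 × 25/48 = 92400.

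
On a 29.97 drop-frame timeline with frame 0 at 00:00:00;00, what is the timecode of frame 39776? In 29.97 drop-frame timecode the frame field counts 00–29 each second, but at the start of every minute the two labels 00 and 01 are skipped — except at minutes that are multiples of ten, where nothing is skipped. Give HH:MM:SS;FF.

00:22:07;06

Each 10-minute DF block holds 10 × 60 × 30 − 9 × 2 = 17982 frames. 39776 ÷ 17982 → 2 full blocks, remainder 3812.
Within the partial block the first minute is 1800 frames and each further minute 1798, so 2 further minute boundaries passed. Total skipped labels = 18 × 2 + 2 × 2 = 40.
Non-drop label index = 39776 + 40 = 39816; at 30 labels/s that is 00:22:07:06, i.e. DF 00:22:07;06.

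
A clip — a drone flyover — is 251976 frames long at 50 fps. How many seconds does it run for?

Running time = 251976 / (50) = 5039.52 s.

5039.52 seconds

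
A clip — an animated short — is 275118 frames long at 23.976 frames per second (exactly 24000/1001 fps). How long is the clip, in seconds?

Running time = 275118 / (24000/1001) = 11474.71325 s.

11474.71325 seconds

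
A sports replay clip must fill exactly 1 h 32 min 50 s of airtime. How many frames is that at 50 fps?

1 h 32 min 50 s = 5570 s.
Frames = 5570 × 50 = 278500.

278500 frames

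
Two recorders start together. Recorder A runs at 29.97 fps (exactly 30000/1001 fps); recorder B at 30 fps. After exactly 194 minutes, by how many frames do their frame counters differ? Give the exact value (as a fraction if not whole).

194 min = 11640 s.
A emits 30000/1001 × 11640 = 349200000/1001 frames; B emits 30 × 11640 = 349200.
Difference = 349200/1001 frames (≈ 348.8511); B is ahead of A.

349200/1001 frames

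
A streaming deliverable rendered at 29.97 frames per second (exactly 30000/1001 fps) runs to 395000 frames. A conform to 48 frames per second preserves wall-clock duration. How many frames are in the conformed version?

632632 frames

Target frames = source frames × (target rate / source rate) = 395000 × (48)/(30000/1001) = 395000 × 1001/625 = 632632.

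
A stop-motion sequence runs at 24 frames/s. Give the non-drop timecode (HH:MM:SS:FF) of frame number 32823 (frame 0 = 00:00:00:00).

32823 ÷ 24 = 1367 full seconds, remainder 15 frames.
1367 s = 0 h 22 min 47 s.
Timecode: 00:22:47:15.

00:22:47:15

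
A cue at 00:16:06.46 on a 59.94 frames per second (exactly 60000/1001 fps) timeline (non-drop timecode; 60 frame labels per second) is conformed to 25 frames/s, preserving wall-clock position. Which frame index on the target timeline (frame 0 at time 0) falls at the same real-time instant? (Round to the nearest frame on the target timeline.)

Source frame index: (0×3600 + 16×60 + 6) × 60 + 46 = 58006.
Real time: 58006 / (60000/1001) = 29032003/30000 s.
Target frame: (29032003/30000) × (25) = 29032003/1200 ≈ 24193.336 → 24193.

frame 24193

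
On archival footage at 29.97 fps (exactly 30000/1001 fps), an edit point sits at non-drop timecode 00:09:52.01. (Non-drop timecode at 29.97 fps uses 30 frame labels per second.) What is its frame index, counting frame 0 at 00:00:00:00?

17761

Total seconds to the label: (0 × 3600 + 9 × 60 + 52) = 592.
Frame index = 592 × 30 + 1 = 17761.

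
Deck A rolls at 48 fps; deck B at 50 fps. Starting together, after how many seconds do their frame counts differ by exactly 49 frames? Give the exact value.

24.5 seconds

The gap grows by |50 − 48| = 2 frames per second.
Time for a 49-frame gap: 49 ÷ (2) = 24.5 s.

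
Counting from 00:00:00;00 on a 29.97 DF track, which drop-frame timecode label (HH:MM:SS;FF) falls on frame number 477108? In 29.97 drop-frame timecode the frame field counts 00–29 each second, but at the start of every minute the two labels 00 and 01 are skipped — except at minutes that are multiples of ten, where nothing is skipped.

Each 10-minute DF block holds 10 × 60 × 30 − 9 × 2 = 17982 frames. 477108 ÷ 17982 → 26 full blocks, remainder 9576.
Within the partial block the first minute is 1800 frames and each further minute 1798, so 5 further minute boundaries passed. Total skipped labels = 18 × 26 + 2 × 5 = 478.
Non-drop label index = 477108 + 478 = 477586; at 30 labels/s that is 04:25:19:16, i.e. DF 04:25:19;16.

04:25:19;16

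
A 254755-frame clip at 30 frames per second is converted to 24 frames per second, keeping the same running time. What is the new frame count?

203804 frames

Target frames = source frames × (target rate / source rate) = 254755 × (24)/(30) = 254755 × 4/5 = 203804.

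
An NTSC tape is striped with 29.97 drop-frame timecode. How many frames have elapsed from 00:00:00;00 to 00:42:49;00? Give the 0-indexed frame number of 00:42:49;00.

76994

As if non-drop at 30 labels/s: (0 × 3600 + 42 × 60 + 49) × 30 + 0 = 77070.
Minute boundaries passed: 42; those not divisible by 10: 42 − 4 = 38; dropped labels = 2 × 38 = 76.
Actual frame index = 77070 − 76 = 76994.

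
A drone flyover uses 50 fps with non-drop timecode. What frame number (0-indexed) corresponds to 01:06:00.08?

Total seconds to the label: (1 × 3600 + 6 × 60 + 0) = 3960.
Frame index = 3960 × 50 + 8 = 198008.

frame 198008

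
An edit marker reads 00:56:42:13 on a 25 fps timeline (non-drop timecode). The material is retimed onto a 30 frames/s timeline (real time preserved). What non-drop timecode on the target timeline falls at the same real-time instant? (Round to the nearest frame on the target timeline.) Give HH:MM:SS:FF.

00:56:42:16

Source frame index: (0×3600 + 56×60 + 42) × 25 + 13 = 85063.
Real time: 85063 / (25) = 85063/25 s.
Target frame: (85063/25) × (30) = 510378/5 ≈ 102075.600 → 102076.
At 30 labels/s: frame 102076 → 00:56:42:16.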